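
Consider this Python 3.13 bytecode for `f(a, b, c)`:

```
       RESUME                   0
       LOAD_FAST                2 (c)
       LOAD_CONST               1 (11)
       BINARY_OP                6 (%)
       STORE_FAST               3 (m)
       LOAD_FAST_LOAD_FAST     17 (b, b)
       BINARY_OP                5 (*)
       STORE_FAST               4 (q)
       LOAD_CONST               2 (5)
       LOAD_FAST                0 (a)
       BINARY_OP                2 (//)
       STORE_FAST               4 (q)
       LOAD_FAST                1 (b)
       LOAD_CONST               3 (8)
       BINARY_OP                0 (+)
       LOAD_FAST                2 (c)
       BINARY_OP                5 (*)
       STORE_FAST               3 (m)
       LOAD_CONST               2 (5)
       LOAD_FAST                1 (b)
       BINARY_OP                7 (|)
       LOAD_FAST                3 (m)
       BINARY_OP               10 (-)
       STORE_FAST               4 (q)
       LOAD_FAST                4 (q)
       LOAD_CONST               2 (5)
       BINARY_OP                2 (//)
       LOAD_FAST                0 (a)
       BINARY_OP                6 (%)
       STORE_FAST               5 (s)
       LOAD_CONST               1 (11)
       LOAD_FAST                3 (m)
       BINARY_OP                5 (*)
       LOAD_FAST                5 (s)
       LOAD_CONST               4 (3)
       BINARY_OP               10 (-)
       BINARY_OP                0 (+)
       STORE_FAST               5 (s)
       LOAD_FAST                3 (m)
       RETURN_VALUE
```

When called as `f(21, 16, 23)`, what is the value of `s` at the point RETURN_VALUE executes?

LOAD_FAST c → push 23. Stack: [23]
LOAD_CONST → push 11. Stack: [23, 11]
BINARY_OP % → 23 % 11 = 1. Stack: [1]
STORE_FAST m → m=1. Stack: []
LOAD_FAST_LOAD_FAST b,b → push 16,16. Stack: [16, 16]
BINARY_OP * → 16 * 16 = 256. Stack: [256]
STORE_FAST q → q=256. Stack: []
LOAD_CONST → push 5. Stack: [5]
LOAD_FAST a → push 21. Stack: [5, 21]
BINARY_OP // → 5 // 21 = 0. Stack: [0]
STORE_FAST q → q=0. Stack: []
LOAD_FAST b → push 16. Stack: [16]
LOAD_CONST → push 8. Stack: [16, 8]
BINARY_OP + → 16 + 8 = 24. Stack: [24]
LOAD_FAST c → push 23. Stack: [24, 23]
BINARY_OP * → 24 * 23 = 552. Stack: [552]
STORE_FAST m → m=552. Stack: []
LOAD_CONST → push 5. Stack: [5]
LOAD_FAST b → push 16. Stack: [5, 16]
BINARY_OP | → 5 | 16 = 21. Stack: [21]
LOAD_FAST m → push 552. Stack: [21, 552]
BINARY_OP - → 21 - 552 = -531. Stack: [-531]
STORE_FAST q → q=-531. Stack: []
LOAD_FAST q → push -531. Stack: [-531]
LOAD_CONST → push 5. Stack: [-531, 5]
BINARY_OP // → -531 // 5 = -107. Stack: [-107]
LOAD_FAST a → push 21. Stack: [-107, 21]
BINARY_OP % → -107 % 21 = 19. Stack: [19]
STORE_FAST s → s=19. Stack: []
LOAD_CONST → push 11. Stack: [11]
LOAD_FAST m → push 552. Stack: [11, 552]
BINARY_OP * → 11 * 552 = 6072. Stack: [6072]
LOAD_FAST s → push 19. Stack: [6072, 19]
LOAD_CONST → push 3. Stack: [6072, 19, 3]
BINARY_OP - → 19 - 3 = 16. Stack: [6072, 16]
BINARY_OP + → 6072 + 16 = 6088. Stack: [6088]
STORE_FAST s → s=6088. Stack: []
LOAD_FAST m → push 552. Stack: [552]
RETURN_VALUE → return 552.

6088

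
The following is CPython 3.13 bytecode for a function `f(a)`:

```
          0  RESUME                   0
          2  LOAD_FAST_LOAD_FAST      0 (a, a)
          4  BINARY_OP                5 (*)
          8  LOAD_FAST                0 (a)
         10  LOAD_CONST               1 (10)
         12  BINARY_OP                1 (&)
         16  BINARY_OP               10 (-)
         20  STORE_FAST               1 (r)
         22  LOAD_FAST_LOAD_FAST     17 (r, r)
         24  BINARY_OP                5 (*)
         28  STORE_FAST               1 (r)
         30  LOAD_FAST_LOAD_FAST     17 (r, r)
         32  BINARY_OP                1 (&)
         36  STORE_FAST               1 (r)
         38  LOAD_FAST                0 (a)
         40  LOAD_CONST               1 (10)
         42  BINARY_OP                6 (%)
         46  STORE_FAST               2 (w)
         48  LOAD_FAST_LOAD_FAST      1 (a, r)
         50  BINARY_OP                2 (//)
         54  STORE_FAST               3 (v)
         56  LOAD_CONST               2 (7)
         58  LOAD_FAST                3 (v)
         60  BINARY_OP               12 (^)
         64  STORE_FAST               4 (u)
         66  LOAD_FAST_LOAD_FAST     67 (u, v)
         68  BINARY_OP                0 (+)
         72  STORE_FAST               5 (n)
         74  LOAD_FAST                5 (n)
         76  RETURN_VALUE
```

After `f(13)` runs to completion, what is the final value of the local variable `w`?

LOAD_FAST_LOAD_FAST a,a → push 13,13. Stack: [13, 13]
BINARY_OP * → 13 * 13 = 169. Stack: [169]
LOAD_FAST a → push 13. Stack: [169, 13]
LOAD_CONST → push 10. Stack: [169, 13, 10]
BINARY_OP & → 13 & 10 = 8. Stack: [169, 8]
BINARY_OP - → 169 - 8 = 161. Stack: [161]
STORE_FAST r → r=161. Stack: []
LOAD_FAST_LOAD_FAST r,r → push 161,161. Stack: [161, 161]
BINARY_OP * → 161 * 161 = 25921. Stack: [25921]
STORE_FAST r → r=25921. Stack: []
LOAD_FAST_LOAD_FAST r,r → push 25921,25921. Stack: [25921, 25921]
BINARY_OP & → 25921 & 25921 = 25921. Stack: [25921]
STORE_FAST r → r=25921. Stack: []
LOAD_FAST a → push 13. Stack: [13]
LOAD_CONST → push 10. Stack: [13, 10]
BINARY_OP % → 13 % 10 = 3. Stack: [3]
STORE_FAST w → w=3. Stack: []
LOAD_FAST_LOAD_FAST a,r → push 13,25921. Stack: [13, 25921]
BINARY_OP // → 13 // 25921 = 0. Stack: [0]
STORE_FAST v → v=0. Stack: []
LOAD_CONST → push 7. Stack: [7]
LOAD_FAST v → push 0. Stack: [7, 0]
BINARY_OP ^ → 7 ^ 0 = 7. Stack: [7]
STORE_FAST u → u=7. Stack: []
LOAD_FAST_LOAD_FAST u,v → push 7,0. Stack: [7, 0]
BINARY_OP + → 7 + 0 = 7. Stack: [7]
STORE_FAST n → n=7. Stack: []
LOAD_FAST n → push 7. Stack: [7]
RETURN_VALUE → return 7.

3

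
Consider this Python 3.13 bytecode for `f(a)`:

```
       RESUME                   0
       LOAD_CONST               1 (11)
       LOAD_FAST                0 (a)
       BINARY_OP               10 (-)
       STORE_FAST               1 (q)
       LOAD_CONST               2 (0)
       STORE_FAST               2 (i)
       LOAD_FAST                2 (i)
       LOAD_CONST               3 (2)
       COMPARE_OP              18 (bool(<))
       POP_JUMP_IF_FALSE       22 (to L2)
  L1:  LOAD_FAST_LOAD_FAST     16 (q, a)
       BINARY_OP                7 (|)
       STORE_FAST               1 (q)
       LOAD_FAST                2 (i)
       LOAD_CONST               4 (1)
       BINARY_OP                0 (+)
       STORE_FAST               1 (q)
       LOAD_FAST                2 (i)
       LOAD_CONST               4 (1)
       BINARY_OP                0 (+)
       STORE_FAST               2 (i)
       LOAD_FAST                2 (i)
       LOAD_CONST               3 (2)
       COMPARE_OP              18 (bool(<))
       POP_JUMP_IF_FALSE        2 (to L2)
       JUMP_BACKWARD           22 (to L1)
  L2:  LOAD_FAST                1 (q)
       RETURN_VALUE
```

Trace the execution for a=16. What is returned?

2

LOAD_CONST → push 11. Stack: [11]
LOAD_FAST a → push 16. Stack: [11, 16]
BINARY_OP - → 11 - 16 = -5. Stack: [-5]
STORE_FAST q → q=-5. Stack: []
LOAD_CONST → push 0. Stack: [0]
STORE_FAST i → i=0. Stack: []
LOAD_FAST i → push 0. Stack: [0]
LOAD_CONST → push 2. Stack: [0, 2]
COMPARE_OP bool(<) → 0 vs 2 = True. Stack: [True]
POP_JUMP_IF_FALSE → pop True; no jump. Stack: []
LOAD_FAST_LOAD_FAST q,a → push -5,16. Stack: [-5, 16]
BINARY_OP | → -5 | 16 = -5. Stack: [-5]
STORE_FAST q → q=-5. Stack: []
LOAD_FAST i → push 0. Stack: [0]
LOAD_CONST → push 1. Stack: [0, 1]
BINARY_OP + → 0 + 1 = 1. Stack: [1]
STORE_FAST q → q=1. Stack: []
LOAD_FAST i → push 0. Stack: [0]
LOAD_CONST → push 1. Stack: [0, 1]
BINARY_OP + → 0 + 1 = 1. Stack: [1]
STORE_FAST i → i=1. Stack: []
LOAD_FAST i → push 1. Stack: [1]
LOAD_CONST → push 2. Stack: [1, 2]
COMPARE_OP bool(<) → 1 vs 2 = True. Stack: [True]
POP_JUMP_IF_FALSE → pop True; no jump. Stack: []
LOAD_FAST_LOAD_FAST q,a → push 1,16. Stack: [1, 16]
BINARY_OP | → 1 | 16 = 17. Stack: [17]
STORE_FAST q → q=17. Stack: []
LOAD_FAST i → push 1. Stack: [1]
LOAD_CONST → push 1. Stack: [1, 1]
BINARY_OP + → 1 + 1 = 2. Stack: [2]
STORE_FAST q → q=2. Stack: []
LOAD_FAST i → push 1. Stack: [1]
LOAD_CONST → push 1. Stack: [1, 1]
BINARY_OP + → 1 + 1 = 2. Stack: [2]
STORE_FAST i → i=2. Stack: []
LOAD_FAST i → push 2. Stack: [2]
LOAD_CONST → push 2. Stack: [2, 2]
COMPARE_OP bool(<) → 2 vs 2 = False. Stack: [False]
POP_JUMP_IF_FALSE → pop False; jump. Stack: []
LOAD_FAST q → push 2. Stack: [2]
RETURN_VALUE → return 2.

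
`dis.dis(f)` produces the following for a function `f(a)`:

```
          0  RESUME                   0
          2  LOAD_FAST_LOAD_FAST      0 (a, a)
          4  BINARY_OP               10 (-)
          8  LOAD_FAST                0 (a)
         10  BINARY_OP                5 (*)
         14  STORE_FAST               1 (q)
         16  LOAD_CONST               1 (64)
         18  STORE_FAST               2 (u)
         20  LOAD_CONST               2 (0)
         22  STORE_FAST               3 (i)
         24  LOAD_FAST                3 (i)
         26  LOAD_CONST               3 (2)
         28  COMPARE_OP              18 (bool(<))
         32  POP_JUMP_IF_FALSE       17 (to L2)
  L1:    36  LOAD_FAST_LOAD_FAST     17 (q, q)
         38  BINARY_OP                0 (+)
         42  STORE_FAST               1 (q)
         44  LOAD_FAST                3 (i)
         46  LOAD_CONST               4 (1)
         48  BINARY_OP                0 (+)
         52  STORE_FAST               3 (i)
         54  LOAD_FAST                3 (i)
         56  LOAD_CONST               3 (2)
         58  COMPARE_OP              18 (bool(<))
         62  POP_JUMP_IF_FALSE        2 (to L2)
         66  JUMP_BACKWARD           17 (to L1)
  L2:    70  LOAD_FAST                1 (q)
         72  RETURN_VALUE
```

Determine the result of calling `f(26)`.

LOAD_FAST_LOAD_FAST a,a → push 26,26. Stack: [26, 26]
BINARY_OP - → 26 - 26 = 0. Stack: [0]
LOAD_FAST a → push 26. Stack: [0, 26]
BINARY_OP * → 0 * 26 = 0. Stack: [0]
STORE_FAST q → q=0. Stack: []
LOAD_CONST → push 64. Stack: [64]
STORE_FAST u → u=64. Stack: []
LOAD_CONST → push 0. Stack: [0]
STORE_FAST i → i=0. Stack: []
LOAD_FAST i → push 0. Stack: [0]
LOAD_CONST → push 2. Stack: [0, 2]
COMPARE_OP bool(<) → 0 vs 2 = True. Stack: [True]
POP_JUMP_IF_FALSE → pop True; no jump. Stack: []
LOAD_FAST_LOAD_FAST q,q → push 0,0. Stack: [0, 0]
BINARY_OP + → 0 + 0 = 0. Stack: [0]
STORE_FAST q → q=0. Stack: []
LOAD_FAST i → push 0. Stack: [0]
LOAD_CONST → push 1. Stack: [0, 1]
BINARY_OP + → 0 + 1 = 1. Stack: [1]
STORE_FAST i → i=1. Stack: []
LOAD_FAST i → push 1. Stack: [1]
LOAD_CONST → push 2. Stack: [1, 2]
COMPARE_OP bool(<) → 1 vs 2 = True. Stack: [True]
POP_JUMP_IF_FALSE → pop True; no jump. Stack: []
LOAD_FAST_LOAD_FAST q,q → push 0,0. Stack: [0, 0]
BINARY_OP + → 0 + 0 = 0. Stack: [0]
STORE_FAST q → q=0. Stack: []
LOAD_FAST i → push 1. Stack: [1]
LOAD_CONST → push 1. Stack: [1, 1]
BINARY_OP + → 1 + 1 = 2. Stack: [2]
STORE_FAST i → i=2. Stack: []
LOAD_FAST i → push 2. Stack: [2]
LOAD_CONST → push 2. Stack: [2, 2]
COMPARE_OP bool(<) → 2 vs 2 = False. Stack: [False]
POP_JUMP_IF_FALSE → pop False; jump. Stack: []
LOAD_FAST q → push 0. Stack: [0]
RETURN_VALUE → return 0.

0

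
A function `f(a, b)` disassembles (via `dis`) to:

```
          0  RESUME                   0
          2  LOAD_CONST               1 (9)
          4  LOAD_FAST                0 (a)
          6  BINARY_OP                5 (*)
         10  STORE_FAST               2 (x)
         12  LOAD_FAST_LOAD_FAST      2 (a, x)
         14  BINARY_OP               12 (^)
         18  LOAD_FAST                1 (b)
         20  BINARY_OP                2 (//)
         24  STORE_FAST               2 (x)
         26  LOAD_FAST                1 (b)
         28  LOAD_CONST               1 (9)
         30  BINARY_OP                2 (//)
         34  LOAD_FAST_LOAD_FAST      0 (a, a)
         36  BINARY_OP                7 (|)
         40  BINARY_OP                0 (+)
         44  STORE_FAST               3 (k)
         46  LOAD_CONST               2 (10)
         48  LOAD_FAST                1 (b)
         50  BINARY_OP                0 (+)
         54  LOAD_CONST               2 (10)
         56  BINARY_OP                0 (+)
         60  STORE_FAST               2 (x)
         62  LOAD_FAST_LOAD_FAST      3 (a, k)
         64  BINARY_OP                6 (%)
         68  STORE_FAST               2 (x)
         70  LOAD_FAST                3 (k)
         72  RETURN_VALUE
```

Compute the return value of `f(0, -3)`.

LOAD_CONST → push 9. Stack: [9]
LOAD_FAST a → push 0. Stack: [9, 0]
BINARY_OP * → 9 * 0 = 0. Stack: [0]
STORE_FAST x → x=0. Stack: []
LOAD_FAST_LOAD_FAST a,x → push 0,0. Stack: [0, 0]
BINARY_OP ^ → 0 ^ 0 = 0. Stack: [0]
LOAD_FAST b → push -3. Stack: [0, -3]
BINARY_OP // → 0 // -3 = 0. Stack: [0]
STORE_FAST x → x=0. Stack: []
LOAD_FAST b → push -3. Stack: [-3]
LOAD_CONST → push 9. Stack: [-3, 9]
BINARY_OP // → -3 // 9 = -1. Stack: [-1]
LOAD_FAST_LOAD_FAST a,a → push 0,0. Stack: [-1, 0, 0]
BINARY_OP | → 0 | 0 = 0. Stack: [-1, 0]
BINARY_OP + → -1 + 0 = -1. Stack: [-1]
STORE_FAST k → k=-1. Stack: []
LOAD_CONST → push 10. Stack: [10]
LOAD_FAST b → push -3. Stack: [10, -3]
BINARY_OP + → 10 + -3 = 7. Stack: [7]
LOAD_CONST → push 10. Stack: [7, 10]
BINARY_OP + → 7 + 10 = 17. Stack: [17]
STORE_FAST x → x=17. Stack: []
LOAD_FAST_LOAD_FAST a,k → push 0,-1. Stack: [0, -1]
BINARY_OP % → 0 % -1 = 0. Stack: [0]
STORE_FAST x → x=0. Stack: []
LOAD_FAST k → push -1. Stack: [-1]
RETURN_VALUE → return -1.

-1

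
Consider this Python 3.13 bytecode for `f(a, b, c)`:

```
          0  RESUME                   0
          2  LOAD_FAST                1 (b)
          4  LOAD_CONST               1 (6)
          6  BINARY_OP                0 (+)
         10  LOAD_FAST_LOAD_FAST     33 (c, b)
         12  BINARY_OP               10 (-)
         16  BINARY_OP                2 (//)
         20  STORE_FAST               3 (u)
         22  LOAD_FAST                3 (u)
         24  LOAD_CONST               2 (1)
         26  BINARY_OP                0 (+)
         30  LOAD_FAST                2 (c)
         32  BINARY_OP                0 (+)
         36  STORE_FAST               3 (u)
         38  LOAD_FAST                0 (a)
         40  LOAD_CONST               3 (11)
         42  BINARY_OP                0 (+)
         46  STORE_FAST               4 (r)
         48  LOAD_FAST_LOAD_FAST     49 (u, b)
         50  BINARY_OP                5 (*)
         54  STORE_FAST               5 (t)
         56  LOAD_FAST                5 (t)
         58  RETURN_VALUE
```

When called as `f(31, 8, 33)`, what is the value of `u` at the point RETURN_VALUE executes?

LOAD_FAST b → push 8. Stack: [8]
LOAD_CONST → push 6. Stack: [8, 6]
BINARY_OP + → 8 + 6 = 14. Stack: [14]
LOAD_FAST_LOAD_FAST c,b → push 33,8. Stack: [14, 33, 8]
BINARY_OP - → 33 - 8 = 25. Stack: [14, 25]
BINARY_OP // → 14 // 25 = 0. Stack: [0]
STORE_FAST u → u=0. Stack: []
LOAD_FAST u → push 0. Stack: [0]
LOAD_CONST → push 1. Stack: [0, 1]
BINARY_OP + → 0 + 1 = 1. Stack: [1]
LOAD_FAST c → push 33. Stack: [1, 33]
BINARY_OP + → 1 + 33 = 34. Stack: [34]
STORE_FAST u → u=34. Stack: []
LOAD_FAST a → push 31. Stack: [31]
LOAD_CONST → push 11. Stack: [31, 11]
BINARY_OP + → 31 + 11 = 42. Stack: [42]
STORE_FAST r → r=42. Stack: []
LOAD_FAST_LOAD_FAST u,b → push 34,8. Stack: [34, 8]
BINARY_OP * → 34 * 8 = 272. Stack: [272]
STORE_FAST t → t=272. Stack: []
LOAD_FAST t → push 272. Stack: [272]
RETURN_VALUE → return 272.

34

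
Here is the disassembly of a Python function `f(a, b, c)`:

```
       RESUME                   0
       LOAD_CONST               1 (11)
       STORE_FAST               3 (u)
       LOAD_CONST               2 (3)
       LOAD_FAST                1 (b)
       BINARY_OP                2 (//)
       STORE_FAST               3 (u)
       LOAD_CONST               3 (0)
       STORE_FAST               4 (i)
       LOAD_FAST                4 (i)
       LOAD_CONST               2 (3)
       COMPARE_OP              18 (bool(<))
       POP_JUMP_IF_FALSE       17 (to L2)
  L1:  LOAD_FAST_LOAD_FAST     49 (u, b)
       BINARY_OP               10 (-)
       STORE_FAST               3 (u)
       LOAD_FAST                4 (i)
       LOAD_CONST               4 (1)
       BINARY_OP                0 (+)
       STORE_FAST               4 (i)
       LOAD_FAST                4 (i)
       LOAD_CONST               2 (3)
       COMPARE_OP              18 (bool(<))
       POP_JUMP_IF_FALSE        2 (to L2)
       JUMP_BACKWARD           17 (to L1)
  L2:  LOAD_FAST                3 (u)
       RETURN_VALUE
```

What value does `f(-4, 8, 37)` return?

LOAD_CONST → push 11. Stack: [11]
STORE_FAST u → u=11. Stack: []
LOAD_CONST → push 3. Stack: [3]
LOAD_FAST b → push 8. Stack: [3, 8]
BINARY_OP // → 3 // 8 = 0. Stack: [0]
STORE_FAST u → u=0. Stack: []
LOAD_CONST → push 0. Stack: [0]
STORE_FAST i → i=0. Stack: []
LOAD_FAST i → push 0. Stack: [0]
LOAD_CONST → push 3. Stack: [0, 3]
COMPARE_OP bool(<) → 0 vs 3 = True. Stack: [True]
POP_JUMP_IF_FALSE → pop True; no jump. Stack: []
LOAD_FAST_LOAD_FAST u,b → push 0,8. Stack: [0, 8]
BINARY_OP - → 0 - 8 = -8. Stack: [-8]
STORE_FAST u → u=-8. Stack: []
LOAD_FAST i → push 0. Stack: [0]
LOAD_CONST → push 1. Stack: [0, 1]
BINARY_OP + → 0 + 1 = 1. Stack: [1]
STORE_FAST i → i=1. Stack: []
LOAD_FAST i → push 1. Stack: [1]
LOAD_CONST → push 3. Stack: [1, 3]
COMPARE_OP bool(<) → 1 vs 3 = True. Stack: [True]
POP_JUMP_IF_FALSE → pop True; no jump. Stack: []
LOAD_FAST_LOAD_FAST u,b → push -8,8. Stack: [-8, 8]
BINARY_OP - → -8 - 8 = -16. Stack: [-16]
STORE_FAST u → u=-16. Stack: []
LOAD_FAST i → push 1. Stack: [1]
LOAD_CONST → push 1. Stack: [1, 1]
BINARY_OP + → 1 + 1 = 2. Stack: [2]
STORE_FAST i → i=2. Stack: []
LOAD_FAST i → push 2. Stack: [2]
LOAD_CONST → push 3. Stack: [2, 3]
COMPARE_OP bool(<) → 2 vs 3 = True. Stack: [True]
POP_JUMP_IF_FALSE → pop True; no jump. Stack: []
LOAD_FAST_LOAD_FAST u,b → push -16,8. Stack: [-16, 8]
BINARY_OP - → -16 - 8 = -24. Stack: [-24]
STORE_FAST u → u=-24. Stack: []
LOAD_FAST i → push 2. Stack: [2]
LOAD_CONST → push 1. Stack: [2, 1]
BINARY_OP + → 2 + 1 = 3. Stack: [3]
STORE_FAST i → i=3. Stack: []
LOAD_FAST i → push 3. Stack: [3]
LOAD_CONST → push 3. Stack: [3, 3]
COMPARE_OP bool(<) → 3 vs 3 = False. Stack: [False]
POP_JUMP_IF_FALSE → pop False; jump. Stack: []
LOAD_FAST u → push -24. Stack: [-24]
RETURN_VALUE → return -24.

-24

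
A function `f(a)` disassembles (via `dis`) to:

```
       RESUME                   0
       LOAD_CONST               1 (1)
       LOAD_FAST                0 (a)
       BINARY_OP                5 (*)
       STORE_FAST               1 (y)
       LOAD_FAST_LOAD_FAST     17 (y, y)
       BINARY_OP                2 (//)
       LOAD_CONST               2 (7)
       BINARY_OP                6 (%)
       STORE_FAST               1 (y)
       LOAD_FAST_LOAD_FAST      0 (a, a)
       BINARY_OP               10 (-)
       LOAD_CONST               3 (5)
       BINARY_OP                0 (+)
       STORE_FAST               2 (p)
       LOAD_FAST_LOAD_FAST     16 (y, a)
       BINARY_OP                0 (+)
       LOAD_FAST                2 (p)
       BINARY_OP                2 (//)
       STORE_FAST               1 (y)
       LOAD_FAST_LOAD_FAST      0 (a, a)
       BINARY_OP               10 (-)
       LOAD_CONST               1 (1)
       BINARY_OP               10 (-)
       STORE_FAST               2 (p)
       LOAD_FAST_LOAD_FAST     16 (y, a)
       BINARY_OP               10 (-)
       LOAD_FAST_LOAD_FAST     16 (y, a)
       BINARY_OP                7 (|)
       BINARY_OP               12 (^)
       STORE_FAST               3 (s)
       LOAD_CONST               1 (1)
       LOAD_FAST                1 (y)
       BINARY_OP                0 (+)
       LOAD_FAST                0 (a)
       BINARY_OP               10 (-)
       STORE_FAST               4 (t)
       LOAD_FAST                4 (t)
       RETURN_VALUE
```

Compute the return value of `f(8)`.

LOAD_CONST → push 1. Stack: [1]
LOAD_FAST a → push 8. Stack: [1, 8]
BINARY_OP * → 1 * 8 = 8. Stack: [8]
STORE_FAST y → y=8. Stack: []
LOAD_FAST_LOAD_FAST y,y → push 8,8. Stack: [8, 8]
BINARY_OP // → 8 // 8 = 1. Stack: [1]
LOAD_CONST → push 7. Stack: [1, 7]
BINARY_OP % → 1 % 7 = 1. Stack: [1]
STORE_FAST y → y=1. Stack: []
LOAD_FAST_LOAD_FAST a,a → push 8,8. Stack: [8, 8]
BINARY_OP - → 8 - 8 = 0. Stack: [0]
LOAD_CONST → push 5. Stack: [0, 5]
BINARY_OP + → 0 + 5 = 5. Stack: [5]
STORE_FAST p → p=5. Stack: []
LOAD_FAST_LOAD_FAST y,a → push 1,8. Stack: [1, 8]
BINARY_OP + → 1 + 8 = 9. Stack: [9]
LOAD_FAST p → push 5. Stack: [9, 5]
BINARY_OP // → 9 // 5 = 1. Stack: [1]
STORE_FAST y → y=1. Stack: []
LOAD_FAST_LOAD_FAST a,a → push 8,8. Stack: [8, 8]
BINARY_OP - → 8 - 8 = 0. Stack: [0]
LOAD_CONST → push 1. Stack: [0, 1]
BINARY_OP - → 0 - 1 = -1. Stack: [-1]
STORE_FAST p → p=-1. Stack: []
LOAD_FAST_LOAD_FAST y,a → push 1,8. Stack: [1, 8]
BINARY_OP - → 1 - 8 = -7. Stack: [-7]
LOAD_FAST_LOAD_FAST y,a → push 1,8. Stack: [-7, 1, 8]
BINARY_OP | → 1 | 8 = 9. Stack: [-7, 9]
BINARY_OP ^ → -7 ^ 9 = -16. Stack: [-16]
STORE_FAST s → s=-16. Stack: []
LOAD_CONST → push 1. Stack: [1]
LOAD_FAST y → push 1. Stack: [1, 1]
BINARY_OP + → 1 + 1 = 2. Stack: [2]
LOAD_FAST a → push 8. Stack: [2, 8]
BINARY_OP - → 2 - 8 = -6. Stack: [-6]
STORE_FAST t → t=-6. Stack: []
LOAD_FAST t → push -6. Stack: [-6]
RETURN_VALUE → return -6.

-6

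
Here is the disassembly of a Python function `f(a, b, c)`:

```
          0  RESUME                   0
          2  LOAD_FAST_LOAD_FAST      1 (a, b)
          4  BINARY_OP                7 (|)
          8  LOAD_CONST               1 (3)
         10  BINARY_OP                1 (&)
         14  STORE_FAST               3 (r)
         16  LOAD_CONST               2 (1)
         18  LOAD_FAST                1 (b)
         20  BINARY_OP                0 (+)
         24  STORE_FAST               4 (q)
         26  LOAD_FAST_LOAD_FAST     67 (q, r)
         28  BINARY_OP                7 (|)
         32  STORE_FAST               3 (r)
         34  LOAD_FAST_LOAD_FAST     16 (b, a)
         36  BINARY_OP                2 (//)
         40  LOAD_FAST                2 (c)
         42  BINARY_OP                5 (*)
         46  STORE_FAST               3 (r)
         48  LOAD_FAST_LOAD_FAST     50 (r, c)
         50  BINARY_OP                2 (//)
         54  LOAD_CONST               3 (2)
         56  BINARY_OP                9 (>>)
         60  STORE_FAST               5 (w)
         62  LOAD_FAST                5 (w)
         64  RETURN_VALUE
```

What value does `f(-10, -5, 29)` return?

LOAD_FAST_LOAD_FAST a,b → push -10,-5. Stack: [-10, -5]
BINARY_OP | → -10 | -5 = -1. Stack: [-1]
LOAD_CONST → push 3. Stack: [-1, 3]
BINARY_OP & → -1 & 3 = 3. Stack: [3]
STORE_FAST r → r=3. Stack: []
LOAD_CONST → push 1. Stack: [1]
LOAD_FAST b → push -5. Stack: [1, -5]
BINARY_OP + → 1 + -5 = -4. Stack: [-4]
STORE_FAST q → q=-4. Stack: []
LOAD_FAST_LOAD_FAST q,r → push -4,3. Stack: [-4, 3]
BINARY_OP | → -4 | 3 = -1. Stack: [-1]
STORE_FAST r → r=-1. Stack: []
LOAD_FAST_LOAD_FAST b,a → push -5,-10. Stack: [-5, -10]
BINARY_OP // → -5 // -10 = 0. Stack: [0]
LOAD_FAST c → push 29. Stack: [0, 29]
BINARY_OP * → 0 * 29 = 0. Stack: [0]
STORE_FAST r → r=0. Stack: []
LOAD_FAST_LOAD_FAST r,c → push 0,29. Stack: [0, 29]
BINARY_OP // → 0 // 29 = 0. Stack: [0]
LOAD_CONST → push 2. Stack: [0, 2]
BINARY_OP >> → 0 >> 2 = 0. Stack: [0]
STORE_FAST w → w=0. Stack: []
LOAD_FAST w → push 0. Stack: [0]
RETURN_VALUE → return 0.

0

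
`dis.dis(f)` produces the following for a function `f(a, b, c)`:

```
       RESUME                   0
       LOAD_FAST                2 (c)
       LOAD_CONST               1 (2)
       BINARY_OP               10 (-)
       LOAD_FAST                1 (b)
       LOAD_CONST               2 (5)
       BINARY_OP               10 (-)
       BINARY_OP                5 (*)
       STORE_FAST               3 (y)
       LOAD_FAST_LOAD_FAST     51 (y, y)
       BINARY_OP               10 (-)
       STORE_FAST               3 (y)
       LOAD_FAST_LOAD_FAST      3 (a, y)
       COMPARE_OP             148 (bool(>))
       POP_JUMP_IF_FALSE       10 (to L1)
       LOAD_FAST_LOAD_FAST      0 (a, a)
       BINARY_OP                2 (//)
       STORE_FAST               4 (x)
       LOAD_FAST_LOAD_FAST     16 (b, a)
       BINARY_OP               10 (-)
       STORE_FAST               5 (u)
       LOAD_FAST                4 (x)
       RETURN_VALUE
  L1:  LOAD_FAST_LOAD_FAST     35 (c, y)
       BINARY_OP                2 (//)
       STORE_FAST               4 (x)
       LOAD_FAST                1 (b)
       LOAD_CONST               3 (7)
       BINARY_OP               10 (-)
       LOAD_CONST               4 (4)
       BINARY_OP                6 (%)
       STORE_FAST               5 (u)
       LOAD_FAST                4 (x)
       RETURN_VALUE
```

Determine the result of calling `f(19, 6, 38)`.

LOAD_FAST c → push 38. Stack: [38]
LOAD_CONST → push 2. Stack: [38, 2]
BINARY_OP - → 38 - 2 = 36. Stack: [36]
LOAD_FAST b → push 6. Stack: [36, 6]
LOAD_CONST → push 5. Stack: [36, 6, 5]
BINARY_OP - → 6 - 5 = 1. Stack: [36, 1]
BINARY_OP * → 36 * 1 = 36. Stack: [36]
STORE_FAST y → y=36. Stack: []
LOAD_FAST_LOAD_FAST y,y → push 36,36. Stack: [36, 36]
BINARY_OP - → 36 - 36 = 0. Stack: [0]
STORE_FAST y → y=0. Stack: []
LOAD_FAST_LOAD_FAST a,y → push 19,0. Stack: [19, 0]
COMPARE_OP bool(>) → 19 vs 0 = True. Stack: [True]
POP_JUMP_IF_FALSE → pop True; no jump. Stack: []
LOAD_FAST_LOAD_FAST a,a → push 19,19. Stack: [19, 19]
BINARY_OP // → 19 // 19 = 1. Stack: [1]
STORE_FAST x → x=1. Stack: []
LOAD_FAST_LOAD_FAST b,a → push 6,19. Stack: [6, 19]
BINARY_OP - → 6 - 19 = -13. Stack: [-13]
STORE_FAST u → u=-13. Stack: []
LOAD_FAST x → push 1. Stack: [1]
RETURN_VALUE → return 1.

1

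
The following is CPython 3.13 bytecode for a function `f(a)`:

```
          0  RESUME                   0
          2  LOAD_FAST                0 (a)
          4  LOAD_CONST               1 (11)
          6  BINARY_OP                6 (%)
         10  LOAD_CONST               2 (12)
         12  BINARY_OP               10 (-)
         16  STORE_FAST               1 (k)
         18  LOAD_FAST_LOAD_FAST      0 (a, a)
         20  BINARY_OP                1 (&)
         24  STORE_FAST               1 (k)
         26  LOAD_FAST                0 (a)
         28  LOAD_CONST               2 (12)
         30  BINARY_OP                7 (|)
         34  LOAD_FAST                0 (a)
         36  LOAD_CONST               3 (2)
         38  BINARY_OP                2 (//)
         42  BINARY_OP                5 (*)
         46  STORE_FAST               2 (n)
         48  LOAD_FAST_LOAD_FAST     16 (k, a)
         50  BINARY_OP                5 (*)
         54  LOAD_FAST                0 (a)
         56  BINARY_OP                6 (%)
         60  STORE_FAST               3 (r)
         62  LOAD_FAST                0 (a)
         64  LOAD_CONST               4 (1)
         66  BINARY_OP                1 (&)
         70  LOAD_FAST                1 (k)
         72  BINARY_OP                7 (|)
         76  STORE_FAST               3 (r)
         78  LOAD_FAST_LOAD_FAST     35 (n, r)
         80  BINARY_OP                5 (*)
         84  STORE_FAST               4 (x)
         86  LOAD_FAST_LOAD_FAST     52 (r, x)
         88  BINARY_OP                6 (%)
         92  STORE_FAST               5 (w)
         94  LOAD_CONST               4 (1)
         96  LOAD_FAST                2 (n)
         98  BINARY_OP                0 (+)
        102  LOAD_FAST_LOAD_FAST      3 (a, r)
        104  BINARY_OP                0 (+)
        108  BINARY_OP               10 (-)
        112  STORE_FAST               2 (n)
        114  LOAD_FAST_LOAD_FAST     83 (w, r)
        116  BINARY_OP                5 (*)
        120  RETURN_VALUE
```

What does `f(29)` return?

841

LOAD_FAST a → push 29. Stack: [29]
LOAD_CONST → push 11. Stack: [29, 11]
BINARY_OP % → 29 % 11 = 7. Stack: [7]
LOAD_CONST → push 12. Stack: [7, 12]
BINARY_OP - → 7 - 12 = -5. Stack: [-5]
STORE_FAST k → k=-5. Stack: []
LOAD_FAST_LOAD_FAST a,a → push 29,29. Stack: [29, 29]
BINARY_OP & → 29 & 29 = 29. Stack: [29]
STORE_FAST k → k=29. Stack: []
LOAD_FAST a → push 29. Stack: [29]
LOAD_CONST → push 12. Stack: [29, 12]
BINARY_OP | → 29 | 12 = 29. Stack: [29]
LOAD_FAST a → push 29. Stack: [29, 29]
LOAD_CONST → push 2. Stack: [29, 29, 2]
BINARY_OP // → 29 // 2 = 14. Stack: [29, 14]
BINARY_OP * → 29 * 14 = 406. Stack: [406]
STORE_FAST n → n=406. Stack: []
LOAD_FAST_LOAD_FAST k,a → push 29,29. Stack: [29, 29]
BINARY_OP * → 29 * 29 = 841. Stack: [841]
LOAD_FAST a → push 29. Stack: [841, 29]
BINARY_OP % → 841 % 29 = 0. Stack: [0]
STORE_FAST r → r=0. Stack: []
LOAD_FAST a → push 29. Stack: [29]
LOAD_CONST → push 1. Stack: [29, 1]
BINARY_OP & → 29 & 1 = 1. Stack: [1]
LOAD_FAST k → push 29. Stack: [1, 29]
BINARY_OP | → 1 | 29 = 29. Stack: [29]
STORE_FAST r → r=29. Stack: []
LOAD_FAST_LOAD_FAST n,r → push 406,29. Stack: [406, 29]
BINARY_OP * → 406 * 29 = 11774. Stack: [11774]
STORE_FAST x → x=11774. Stack: []
LOAD_FAST_LOAD_FAST r,x → push 29,11774. Stack: [29, 11774]
BINARY_OP % → 29 % 11774 = 29. Stack: [29]
STORE_FAST w → w=29. Stack: []
LOAD_CONST → push 1. Stack: [1]
LOAD_FAST n → push 406. Stack: [1, 406]
BINARY_OP + → 1 + 406 = 407. Stack: [407]
LOAD_FAST_LOAD_FAST a,r → push 29,29. Stack: [407, 29, 29]
BINARY_OP + → 29 + 29 = 58. Stack: [407, 58]
BINARY_OP - → 407 - 58 = 349. Stack: [349]
STORE_FAST n → n=349. Stack: []
LOAD_FAST_LOAD_FAST w,r → push 29,29. Stack: [29, 29]
BINARY_OP * → 29 * 29 = 841. Stack: [841]
RETURN_VALUE → return 841.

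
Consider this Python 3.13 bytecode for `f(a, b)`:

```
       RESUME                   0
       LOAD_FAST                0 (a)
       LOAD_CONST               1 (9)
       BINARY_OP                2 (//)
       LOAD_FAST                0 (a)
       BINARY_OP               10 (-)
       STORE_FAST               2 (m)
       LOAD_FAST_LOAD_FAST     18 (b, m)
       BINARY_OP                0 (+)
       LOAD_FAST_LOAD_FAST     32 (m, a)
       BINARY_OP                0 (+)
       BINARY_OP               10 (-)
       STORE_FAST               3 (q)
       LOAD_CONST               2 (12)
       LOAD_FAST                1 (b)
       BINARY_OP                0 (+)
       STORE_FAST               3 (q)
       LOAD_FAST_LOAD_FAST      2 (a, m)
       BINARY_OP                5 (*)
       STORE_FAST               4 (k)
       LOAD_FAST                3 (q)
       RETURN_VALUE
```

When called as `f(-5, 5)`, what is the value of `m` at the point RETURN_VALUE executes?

LOAD_FAST a → push -5. Stack: [-5]
LOAD_CONST → push 9. Stack: [-5, 9]
BINARY_OP // → -5 // 9 = -1. Stack: [-1]
LOAD_FAST a → push -5. Stack: [-1, -5]
BINARY_OP - → -1 - -5 = 4. Stack: [4]
STORE_FAST m → m=4. Stack: []
LOAD_FAST_LOAD_FAST b,m → push 5,4. Stack: [5, 4]
BINARY_OP + → 5 + 4 = 9. Stack: [9]
LOAD_FAST_LOAD_FAST m,a → push 4,-5. Stack: [9, 4, -5]
BINARY_OP + → 4 + -5 = -1. Stack: [9, -1]
BINARY_OP - → 9 - -1 = 10. Stack: [10]
STORE_FAST q → q=10. Stack: []
LOAD_CONST → push 12. Stack: [12]
LOAD_FAST b → push 5. Stack: [12, 5]
BINARY_OP + → 12 + 5 = 17. Stack: [17]
STORE_FAST q → q=17. Stack: []
LOAD_FAST_LOAD_FAST a,m → push -5,4. Stack: [-5, 4]
BINARY_OP * → -5 * 4 = -20. Stack: [-20]
STORE_FAST k → k=-20. Stack: []
LOAD_FAST q → push 17. Stack: [17]
RETURN_VALUE → return 17.

4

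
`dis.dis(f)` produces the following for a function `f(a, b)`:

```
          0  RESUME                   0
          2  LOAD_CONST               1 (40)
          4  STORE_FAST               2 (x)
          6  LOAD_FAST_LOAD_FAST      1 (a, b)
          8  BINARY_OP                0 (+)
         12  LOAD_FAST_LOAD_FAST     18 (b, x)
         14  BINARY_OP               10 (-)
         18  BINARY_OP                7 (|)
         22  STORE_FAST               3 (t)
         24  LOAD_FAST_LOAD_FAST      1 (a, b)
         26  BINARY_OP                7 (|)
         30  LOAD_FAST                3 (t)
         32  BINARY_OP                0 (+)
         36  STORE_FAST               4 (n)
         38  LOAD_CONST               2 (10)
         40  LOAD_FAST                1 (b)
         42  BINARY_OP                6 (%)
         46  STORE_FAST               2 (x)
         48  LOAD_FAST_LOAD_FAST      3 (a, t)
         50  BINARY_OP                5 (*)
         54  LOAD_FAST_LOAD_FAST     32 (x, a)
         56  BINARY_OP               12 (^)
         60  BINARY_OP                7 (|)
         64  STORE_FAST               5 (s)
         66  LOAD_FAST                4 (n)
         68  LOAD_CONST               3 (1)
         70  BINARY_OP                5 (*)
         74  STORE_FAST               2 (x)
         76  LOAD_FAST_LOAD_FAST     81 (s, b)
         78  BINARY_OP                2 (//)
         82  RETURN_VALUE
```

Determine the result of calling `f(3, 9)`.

LOAD_CONST → push 40. Stack: [40]
STORE_FAST x → x=40. Stack: []
LOAD_FAST_LOAD_FAST a,b → push 3,9. Stack: [3, 9]
BINARY_OP + → 3 + 9 = 12. Stack: [12]
LOAD_FAST_LOAD_FAST b,x → push 9,40. Stack: [12, 9, 40]
BINARY_OP - → 9 - 40 = -31. Stack: [12, -31]
BINARY_OP | → 12 | -31 = -19. Stack: [-19]
STORE_FAST t → t=-19. Stack: []
LOAD_FAST_LOAD_FAST a,b → push 3,9. Stack: [3, 9]
BINARY_OP | → 3 | 9 = 11. Stack: [11]
LOAD_FAST t → push -19. Stack: [11, -19]
BINARY_OP + → 11 + -19 = -8. Stack: [-8]
STORE_FAST n → n=-8. Stack: []
LOAD_CONST → push 10. Stack: [10]
LOAD_FAST b → push 9. Stack: [10, 9]
BINARY_OP % → 10 % 9 = 1. Stack: [1]
STORE_FAST x → x=1. Stack: []
LOAD_FAST_LOAD_FAST a,t → push 3,-19. Stack: [3, -19]
BINARY_OP * → 3 * -19 = -57. Stack: [-57]
LOAD_FAST_LOAD_FAST x,a → push 1,3. Stack: [-57, 1, 3]
BINARY_OP ^ → 1 ^ 3 = 2. Stack: [-57, 2]
BINARY_OP | → -57 | 2 = -57. Stack: [-57]
STORE_FAST s → s=-57. Stack: []
LOAD_FAST n → push -8. Stack: [-8]
LOAD_CONST → push 1. Stack: [-8, 1]
BINARY_OP * → -8 * 1 = -8. Stack: [-8]
STORE_FAST x → x=-8. Stack: []
LOAD_FAST_LOAD_FAST s,b → push -57,9. Stack: [-57, 9]
BINARY_OP // → -57 // 9 = -7. Stack: [-7]
RETURN_VALUE → return -7.

-7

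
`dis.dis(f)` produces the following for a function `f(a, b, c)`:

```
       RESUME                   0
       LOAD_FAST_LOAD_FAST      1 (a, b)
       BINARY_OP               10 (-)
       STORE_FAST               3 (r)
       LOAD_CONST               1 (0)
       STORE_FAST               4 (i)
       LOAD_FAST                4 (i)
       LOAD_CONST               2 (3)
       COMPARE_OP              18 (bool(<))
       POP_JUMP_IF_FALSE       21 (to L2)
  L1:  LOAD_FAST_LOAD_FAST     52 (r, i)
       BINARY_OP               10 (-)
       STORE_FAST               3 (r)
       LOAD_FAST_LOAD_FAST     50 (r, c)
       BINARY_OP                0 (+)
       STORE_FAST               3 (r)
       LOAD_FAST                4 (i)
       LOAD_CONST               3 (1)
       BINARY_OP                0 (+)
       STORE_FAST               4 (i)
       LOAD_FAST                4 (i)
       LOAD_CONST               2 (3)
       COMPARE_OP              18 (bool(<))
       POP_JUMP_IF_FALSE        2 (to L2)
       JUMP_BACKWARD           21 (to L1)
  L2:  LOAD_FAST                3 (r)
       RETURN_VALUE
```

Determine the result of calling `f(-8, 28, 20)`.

21

LOAD_FAST_LOAD_FAST a,b → push -8,28. Stack: [-8, 28]
BINARY_OP - → -8 - 28 = -36. Stack: [-36]
STORE_FAST r → r=-36. Stack: []
LOAD_CONST → push 0. Stack: [0]
STORE_FAST i → i=0. Stack: []
LOAD_FAST i → push 0. Stack: [0]
LOAD_CONST → push 3. Stack: [0, 3]
COMPARE_OP bool(<) → 0 vs 3 = True. Stack: [True]
POP_JUMP_IF_FALSE → pop True; no jump. Stack: []
LOAD_FAST_LOAD_FAST r,i → push -36,0. Stack: [-36, 0]
BINARY_OP - → -36 - 0 = -36. Stack: [-36]
STORE_FAST r → r=-36. Stack: []
LOAD_FAST_LOAD_FAST r,c → push -36,20. Stack: [-36, 20]
BINARY_OP + → -36 + 20 = -16. Stack: [-16]
STORE_FAST r → r=-16. Stack: []
LOAD_FAST i → push 0. Stack: [0]
LOAD_CONST → push 1. Stack: [0, 1]
BINARY_OP + → 0 + 1 = 1. Stack: [1]
STORE_FAST i → i=1. Stack: []
LOAD_FAST i → push 1. Stack: [1]
LOAD_CONST → push 3. Stack: [1, 3]
COMPARE_OP bool(<) → 1 vs 3 = True. Stack: [True]
POP_JUMP_IF_FALSE → pop True; no jump. Stack: []
LOAD_FAST_LOAD_FAST r,i → push -16,1. Stack: [-16, 1]
BINARY_OP - → -16 - 1 = -17. Stack: [-17]
STORE_FAST r → r=-17. Stack: []
LOAD_FAST_LOAD_FAST r,c → push -17,20. Stack: [-17, 20]
BINARY_OP + → -17 + 20 = 3. Stack: [3]
STORE_FAST r → r=3. Stack: []
LOAD_FAST i → push 1. Stack: [1]
LOAD_CONST → push 1. Stack: [1, 1]
BINARY_OP + → 1 + 1 = 2. Stack: [2]
STORE_FAST i → i=2. Stack: []
LOAD_FAST i → push 2. Stack: [2]
LOAD_CONST → push 3. Stack: [2, 3]
COMPARE_OP bool(<) → 2 vs 3 = True. Stack: [True]
POP_JUMP_IF_FALSE → pop True; no jump. Stack: []
LOAD_FAST_LOAD_FAST r,i → push 3,2. Stack: [3, 2]
BINARY_OP - → 3 - 2 = 1. Stack: [1]
STORE_FAST r → r=1. Stack: []
LOAD_FAST_LOAD_FAST r,c → push 1,20. Stack: [1, 20]
BINARY_OP + → 1 + 20 = 21. Stack: [21]
STORE_FAST r → r=21. Stack: []
LOAD_FAST i → push 2. Stack: [2]
LOAD_CONST → push 1. Stack: [2, 1]
BINARY_OP + → 2 + 1 = 3. Stack: [3]
STORE_FAST i → i=3. Stack: []
LOAD_FAST i → push 3. Stack: [3]
LOAD_CONST → push 3. Stack: [3, 3]
COMPARE_OP bool(<) → 3 vs 3 = False. Stack: [False]
POP_JUMP_IF_FALSE → pop False; jump. Stack: []
LOAD_FAST r → push 21. Stack: [21]
RETURN_VALUE → return 21.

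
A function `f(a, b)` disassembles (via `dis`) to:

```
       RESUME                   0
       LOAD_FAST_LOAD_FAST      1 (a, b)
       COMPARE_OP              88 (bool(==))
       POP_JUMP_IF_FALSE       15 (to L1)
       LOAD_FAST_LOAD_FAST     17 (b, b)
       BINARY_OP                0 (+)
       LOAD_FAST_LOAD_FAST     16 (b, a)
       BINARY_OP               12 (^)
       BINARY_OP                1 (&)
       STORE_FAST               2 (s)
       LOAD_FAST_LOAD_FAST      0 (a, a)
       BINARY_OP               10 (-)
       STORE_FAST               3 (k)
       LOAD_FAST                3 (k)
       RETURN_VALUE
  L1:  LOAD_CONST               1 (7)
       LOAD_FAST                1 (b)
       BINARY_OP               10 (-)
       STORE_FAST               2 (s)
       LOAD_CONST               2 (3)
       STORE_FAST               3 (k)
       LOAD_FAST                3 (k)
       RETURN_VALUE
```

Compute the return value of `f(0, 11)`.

LOAD_FAST_LOAD_FAST a,b → push 0,11. Stack: [0, 11]
COMPARE_OP bool(==) → 0 vs 11 = False. Stack: [False]
POP_JUMP_IF_FALSE → pop False; jump. Stack: []
LOAD_CONST → push 7. Stack: [7]
LOAD_FAST b → push 11. Stack: [7, 11]
BINARY_OP - → 7 - 11 = -4. Stack: [-4]
STORE_FAST s → s=-4. Stack: []
LOAD_CONST → push 3. Stack: [3]
STORE_FAST k → k=3. Stack: []
LOAD_FAST k → push 3. Stack: [3]
RETURN_VALUE → return 3.

3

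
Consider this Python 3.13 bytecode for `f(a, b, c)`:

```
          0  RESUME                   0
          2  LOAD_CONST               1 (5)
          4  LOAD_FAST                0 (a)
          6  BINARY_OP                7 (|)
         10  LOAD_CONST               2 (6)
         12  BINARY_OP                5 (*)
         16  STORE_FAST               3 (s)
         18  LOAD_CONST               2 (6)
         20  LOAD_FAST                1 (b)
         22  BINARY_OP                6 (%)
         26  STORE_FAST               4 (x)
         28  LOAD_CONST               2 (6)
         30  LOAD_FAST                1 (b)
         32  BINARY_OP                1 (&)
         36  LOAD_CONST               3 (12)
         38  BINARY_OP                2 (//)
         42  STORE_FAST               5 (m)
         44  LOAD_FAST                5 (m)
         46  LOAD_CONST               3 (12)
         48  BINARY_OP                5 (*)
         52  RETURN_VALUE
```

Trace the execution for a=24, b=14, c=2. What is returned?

LOAD_CONST → push 5. Stack: [5]
LOAD_FAST a → push 24. Stack: [5, 24]
BINARY_OP | → 5 | 24 = 29. Stack: [29]
LOAD_CONST → push 6. Stack: [29, 6]
BINARY_OP * → 29 * 6 = 174. Stack: [174]
STORE_FAST s → s=174. Stack: []
LOAD_CONST → push 6. Stack: [6]
LOAD_FAST b → push 14. Stack: [6, 14]
BINARY_OP % → 6 % 14 = 6. Stack: [6]
STORE_FAST x → x=6. Stack: []
LOAD_CONST → push 6. Stack: [6]
LOAD_FAST b → push 14. Stack: [6, 14]
BINARY_OP & → 6 & 14 = 6. Stack: [6]
LOAD_CONST → push 12. Stack: [6, 12]
BINARY_OP // → 6 // 12 = 0. Stack: [0]
STORE_FAST m → m=0. Stack: []
LOAD_FAST m → push 0. Stack: [0]
LOAD_CONST → push 12. Stack: [0, 12]
BINARY_OP * → 0 * 12 = 0. Stack: [0]
RETURN_VALUE → return 0.

0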